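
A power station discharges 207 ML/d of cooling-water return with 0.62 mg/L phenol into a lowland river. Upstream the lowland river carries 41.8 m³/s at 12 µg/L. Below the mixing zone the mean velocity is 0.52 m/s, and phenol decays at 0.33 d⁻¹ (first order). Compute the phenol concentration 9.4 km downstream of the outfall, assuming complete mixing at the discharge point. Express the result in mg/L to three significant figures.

207 ML/d = 2.396 m³/s.
12 µg/L = 0.012 mg/L.
After complete mixing, C₀ = (2.396·0.62 + 41.8·0.012) / 44.2 = 0.04496 mg/L.
Travel time t = 9400 m / 0.52 m/s = 1.808e+04 s = 0.2092 d.
C = 0.04496·exp(−0.33·0.2092) = 0.04496·0.9333 = 0.04196 mg/L.

0.0420 mg/L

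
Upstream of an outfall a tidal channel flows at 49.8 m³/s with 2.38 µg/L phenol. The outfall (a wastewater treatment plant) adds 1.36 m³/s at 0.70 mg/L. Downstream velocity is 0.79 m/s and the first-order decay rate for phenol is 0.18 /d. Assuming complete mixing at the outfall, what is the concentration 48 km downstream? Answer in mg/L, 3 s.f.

2.38 µg/L = 0.00238 mg/L.
After complete mixing, C₀ = (1.36·0.7 + 49.8·0.00238) / 51.16 = 0.02093 mg/L.
Travel time t = 4.8e+04 m / 0.79 m/s = 6.076e+04 s = 0.7032 d.
C = 0.02093·exp(−0.18·0.7032) = 0.02093·0.8811 = 0.01844 mg/L.

0.0184 mg/L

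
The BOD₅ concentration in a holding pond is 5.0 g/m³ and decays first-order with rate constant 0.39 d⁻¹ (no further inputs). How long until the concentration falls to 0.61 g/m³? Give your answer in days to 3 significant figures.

t = ln(C₀/C)/k = ln(5.0/0.61)/0.39 = 2.104/0.39 = 5.394 d.

5.39 d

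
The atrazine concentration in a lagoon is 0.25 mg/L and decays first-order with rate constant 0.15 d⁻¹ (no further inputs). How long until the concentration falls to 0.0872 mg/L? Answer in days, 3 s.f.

7.02 d

t = ln(C₀/C)/k = ln(0.25/0.0872)/0.15 = 1.053/0.15 = 7.022 d.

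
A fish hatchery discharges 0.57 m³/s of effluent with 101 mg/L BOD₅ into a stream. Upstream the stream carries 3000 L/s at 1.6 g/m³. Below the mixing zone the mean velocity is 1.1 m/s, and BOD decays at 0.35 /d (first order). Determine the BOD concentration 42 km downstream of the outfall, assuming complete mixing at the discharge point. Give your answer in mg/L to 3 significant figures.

15.0 mg/L

3000 L/s = 3 m³/s.
After complete mixing, C₀ = (0.57·101 + 3·1.6) / 3.57 = 17.47 mg/L.
Travel time t = 4.2e+04 m / 1.1 m/s = 3.818e+04 s = 0.4419 d.
C = 17.47·exp(−0.35·0.4419) = 17.47·0.8567 = 14.97 mg/L.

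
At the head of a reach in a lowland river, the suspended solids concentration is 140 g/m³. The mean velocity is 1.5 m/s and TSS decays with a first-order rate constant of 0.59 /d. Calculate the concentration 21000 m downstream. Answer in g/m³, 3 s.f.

Travel time t = 21000 m / 1.5 m/s = 2.1e+04/1.5 = 1.4e+04 s = 0.162 d.
First-order decay: C = 140·exp(−0.59·0.162) = 140·0.9088 = 127.2 g/m³.

127 g/m³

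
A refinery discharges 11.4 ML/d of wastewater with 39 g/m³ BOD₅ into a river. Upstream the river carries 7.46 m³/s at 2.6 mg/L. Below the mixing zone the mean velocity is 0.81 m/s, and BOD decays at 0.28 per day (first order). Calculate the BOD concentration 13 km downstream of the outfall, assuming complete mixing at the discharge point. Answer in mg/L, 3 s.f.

3.07 mg/L

11.4 ML/d = 0.1319 m³/s.
After complete mixing, C₀ = (0.1319·39 + 7.46·2.6) / 7.592 = 3.233 mg/L.
Travel time t = 1.3e+04 m / 0.81 m/s = 1.605e+04 s = 0.1858 d.
C = 3.233·exp(−0.28·0.1858) = 3.233·0.9493 = 3.069 mg/L.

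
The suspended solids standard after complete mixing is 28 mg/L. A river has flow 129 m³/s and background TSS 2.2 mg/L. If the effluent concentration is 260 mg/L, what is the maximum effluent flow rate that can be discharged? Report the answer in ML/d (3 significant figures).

1240 ML/d

Mass balance at complete mixing: C_std·(Q_w + Q_r) = Q_w·C_e + Q_r·C_b.
Rearranging, Q_w = Q_r·(C_std − C_b)/(C_e − C_std) = 129·(28 − 2.2) / (260 − 28) = 14.35 m³/s.
= 1239 ML/d.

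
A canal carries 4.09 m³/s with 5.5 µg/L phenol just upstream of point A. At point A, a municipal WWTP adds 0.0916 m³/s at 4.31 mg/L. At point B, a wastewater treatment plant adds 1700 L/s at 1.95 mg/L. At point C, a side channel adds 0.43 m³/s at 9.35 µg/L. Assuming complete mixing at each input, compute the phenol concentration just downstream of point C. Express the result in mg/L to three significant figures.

5.5 µg/L = 0.0055 mg/L.
After input A: C = (4.09·0.0055 + 0.0916·4.31) / 4.182 = 0.09979 mg/L.
1700 L/s = 1.7 m³/s.
After input B: C = (4.182·0.09979 + 1.7·1.95) / 5.882 = 0.6346 mg/L.
9.35 µg/L = 0.00935 mg/L.
After input C: C = (5.882·0.6346 + 0.43·0.00935) / 6.312 = 0.592 mg/L.

0.592 mg/L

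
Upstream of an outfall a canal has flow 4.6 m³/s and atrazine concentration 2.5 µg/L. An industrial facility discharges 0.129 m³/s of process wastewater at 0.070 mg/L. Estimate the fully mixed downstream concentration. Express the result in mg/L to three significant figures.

2.5 µg/L = 0.0025 mg/L.
Conservation of mass across the mixing zone: C = (0.129·0.07 + 4.6·0.0025) / (0.129 + 4.6) = 0.02053/4.729 = 0.004341 mg/L.

0.00434 mg/L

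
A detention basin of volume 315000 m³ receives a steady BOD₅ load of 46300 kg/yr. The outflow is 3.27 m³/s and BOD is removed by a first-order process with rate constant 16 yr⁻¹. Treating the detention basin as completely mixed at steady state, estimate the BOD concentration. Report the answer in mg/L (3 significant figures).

Outflow Q = 3.27 m³/s × 3.156e+07 s/yr = 1.032e+08 m³/yr.
Steady-state CSTR mass balance: W = Q·C + k·V·C, so C = W/(Q + kV).
Q + kV = 1.032e+08 + 16·315000 = 1.082e+08 m³/yr.
C = 46300/1.082e+08 = 0.0004278 kg/m³ = 0.4278 mg/L.

0.428 mg/L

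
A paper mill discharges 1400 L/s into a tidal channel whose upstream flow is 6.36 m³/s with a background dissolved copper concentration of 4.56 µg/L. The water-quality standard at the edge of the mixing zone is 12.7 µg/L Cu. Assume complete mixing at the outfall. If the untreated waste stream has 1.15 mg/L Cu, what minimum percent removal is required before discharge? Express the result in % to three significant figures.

1400 L/s = 1.4 m³/s.
4.56 µg/L = 0.00456 mg/L.
12.7 µg/L = 0.0127 mg/L.
Mass balance: 0.0127·7.76 = 1.4·Cₑ + 6.36·0.00456.
Cₑ = (0.09855 − 0.029) / 1.4 = 0.04968 mg/L.
Required removal = 1 − 0.04968/1.15 = 95.68 %.

95.7 %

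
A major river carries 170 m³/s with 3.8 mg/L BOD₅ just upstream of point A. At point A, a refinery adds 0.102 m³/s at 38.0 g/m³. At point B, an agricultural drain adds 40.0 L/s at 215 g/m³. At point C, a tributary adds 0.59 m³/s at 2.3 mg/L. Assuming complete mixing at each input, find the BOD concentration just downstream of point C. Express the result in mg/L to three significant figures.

3.86 mg/L

After input A: C = (170·3.8 + 0.102·38) / 170.1 = 3.821 mg/L.
40.0 L/s = 0.04 m³/s.
After input B: C = (170.1·3.821 + 0.04·215) / 170.1 = 3.87 mg/L.
After input C: C = (170.1·3.87 + 0.59·2.3) / 170.7 = 3.865 mg/L.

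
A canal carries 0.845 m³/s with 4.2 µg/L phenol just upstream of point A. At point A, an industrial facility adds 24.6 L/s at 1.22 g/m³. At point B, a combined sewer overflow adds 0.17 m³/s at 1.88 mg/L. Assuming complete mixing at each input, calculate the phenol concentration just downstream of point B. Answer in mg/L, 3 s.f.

0.340 mg/L

4.2 µg/L = 0.0042 mg/L.
24.6 L/s = 0.0246 m³/s.
After input A: C = (0.845·0.0042 + 0.0246·1.22) / 0.8696 = 0.03859 mg/L.
After input B: C = (0.8696·0.03859 + 0.17·1.88) / 1.04 = 0.3397 mg/L.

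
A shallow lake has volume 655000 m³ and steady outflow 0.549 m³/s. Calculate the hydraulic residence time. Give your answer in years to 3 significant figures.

Q = 0.549 m³/s × 3.156e+07 s/yr = 1.733e+07 m³/yr.
Hydraulic residence time τ = V/Q = 655000/1.733e+07 = 0.03781 yr.

0.0378 yr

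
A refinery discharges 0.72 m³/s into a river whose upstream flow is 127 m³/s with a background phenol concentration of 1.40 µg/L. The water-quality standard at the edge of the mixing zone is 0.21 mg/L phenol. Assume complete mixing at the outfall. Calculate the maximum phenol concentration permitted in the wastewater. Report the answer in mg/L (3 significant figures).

37.0 mg/L

1.40 µg/L = 0.0014 mg/L.
Mass balance: 0.21·127.7 = 0.72·Cₑ + 127·0.0014.
Cₑ = (26.82 − 0.1778) / 0.72 = 37 mg/L.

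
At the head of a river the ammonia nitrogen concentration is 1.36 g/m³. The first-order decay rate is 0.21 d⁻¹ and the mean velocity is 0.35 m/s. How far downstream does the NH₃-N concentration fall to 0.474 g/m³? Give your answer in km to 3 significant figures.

152 km

From C = C₀·e^(−kt), t = ln(C₀/C)/k = ln(1.36/0.474)/0.21 = 1.054/0.21 = 5.019 d.
Distance = v·t = 0.35 m/s × 4.337e+05 s = 1.518e+05 m = 151.8 km.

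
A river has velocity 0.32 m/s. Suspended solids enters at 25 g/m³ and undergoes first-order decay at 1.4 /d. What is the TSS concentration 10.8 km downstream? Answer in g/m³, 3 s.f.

Travel time t = 10.8 km / 0.32 m/s = 1.08e+04/0.32 = 3.375e+04 s = 0.3906 d.
First-order decay: C = 25·exp(−1.4·0.3906) = 25·0.5788 = 14.47 g/m³.

14.5 g/m³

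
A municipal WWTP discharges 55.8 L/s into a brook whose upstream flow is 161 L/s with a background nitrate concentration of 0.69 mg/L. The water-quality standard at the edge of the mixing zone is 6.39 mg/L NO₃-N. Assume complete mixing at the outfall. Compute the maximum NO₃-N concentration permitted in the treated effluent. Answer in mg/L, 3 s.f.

55.8 L/s = 0.0558 m³/s.
161 L/s = 0.161 m³/s.
Mass balance: 6.39·0.2168 = 0.0558·Cₑ + 0.161·0.69.
Cₑ = (1.385 − 0.1111) / 0.0558 = 22.84 mg/L.

22.8 mg/L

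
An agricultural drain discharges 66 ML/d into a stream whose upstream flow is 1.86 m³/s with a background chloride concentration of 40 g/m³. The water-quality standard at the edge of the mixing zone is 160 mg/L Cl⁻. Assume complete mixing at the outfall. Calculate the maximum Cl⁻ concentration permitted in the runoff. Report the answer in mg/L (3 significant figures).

452 mg/L

66 ML/d = 0.7639 m³/s.
Mass balance: 160·2.624 = 0.7639·Cₑ + 1.86·40.
Cₑ = (419.8 − 74.4) / 0.7639 = 452.2 mg/L.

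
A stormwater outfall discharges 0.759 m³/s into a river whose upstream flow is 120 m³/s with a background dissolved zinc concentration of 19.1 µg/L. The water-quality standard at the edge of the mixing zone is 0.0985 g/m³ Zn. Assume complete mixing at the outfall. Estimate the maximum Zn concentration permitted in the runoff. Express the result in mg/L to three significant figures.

19.1 µg/L = 0.0191 mg/L.
Mass balance: 0.0985·120.8 = 0.759·Cₑ + 120·0.0191.
Cₑ = (11.89 − 2.292) / 0.759 = 12.65 mg/L.

12.7 mg/L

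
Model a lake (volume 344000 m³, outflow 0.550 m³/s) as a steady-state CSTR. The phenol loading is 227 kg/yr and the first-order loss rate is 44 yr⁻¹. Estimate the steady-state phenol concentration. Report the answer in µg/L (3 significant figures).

Outflow Q = 0.550 m³/s × 3.156e+07 s/yr = 1.736e+07 m³/yr.
Steady-state CSTR mass balance: W = Q·C + k·V·C, so C = W/(Q + kV).
Q + kV = 1.736e+07 + 44·344000 = 3.249e+07 m³/yr.
C = 227/3.249e+07 = 6.986e-06 kg/m³ = 0.006986 mg/L = 6.986 µg/L.

6.99 µg/L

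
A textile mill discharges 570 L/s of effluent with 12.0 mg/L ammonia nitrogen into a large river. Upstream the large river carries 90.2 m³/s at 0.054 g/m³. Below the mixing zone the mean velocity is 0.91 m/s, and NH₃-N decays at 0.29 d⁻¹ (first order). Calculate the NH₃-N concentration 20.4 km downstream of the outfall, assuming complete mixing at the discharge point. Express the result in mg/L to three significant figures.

570 L/s = 0.57 m³/s.
After complete mixing, C₀ = (0.57·12 + 90.2·0.054) / 90.77 = 0.129 mg/L.
Travel time t = 2.04e+04 m / 0.91 m/s = 2.242e+04 s = 0.2595 d.
C = 0.129·exp(−0.29·0.2595) = 0.129·0.9275 = 0.1197 mg/L.

0.120 mg/L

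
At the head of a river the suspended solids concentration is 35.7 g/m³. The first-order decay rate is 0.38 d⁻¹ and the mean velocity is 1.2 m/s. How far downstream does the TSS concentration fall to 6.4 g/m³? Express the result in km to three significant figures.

From C = C₀·e^(−kt), t = ln(C₀/C)/k = ln(35.7/6.4)/0.38 = 1.719/0.38 = 4.523 d.
Distance = v·t = 1.2 m/s × 3.908e+05 s = 4.69e+05 m = 469 km.

469 km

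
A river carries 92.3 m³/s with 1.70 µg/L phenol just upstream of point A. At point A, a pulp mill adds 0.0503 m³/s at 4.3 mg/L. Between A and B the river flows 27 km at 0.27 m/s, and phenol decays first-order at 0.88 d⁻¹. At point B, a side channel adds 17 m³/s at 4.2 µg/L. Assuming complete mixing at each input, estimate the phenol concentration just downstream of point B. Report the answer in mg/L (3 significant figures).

0.00189 mg/L

1.70 µg/L = 0.0017 mg/L.
After input A: C = (92.3·0.0017 + 0.0503·4.3) / 92.35 = 0.004041 mg/L.
Over the 27 km reach to input B (t = 1e+05 s = 1.157 d), decay gives C = 0.004041·exp(−0.88·1.157) = 0.001459 mg/L.
4.2 µg/L = 0.0042 mg/L.
After input B: C = (92.35·0.001459 + 17·0.0042) / 109.4 = 0.001885 mg/L.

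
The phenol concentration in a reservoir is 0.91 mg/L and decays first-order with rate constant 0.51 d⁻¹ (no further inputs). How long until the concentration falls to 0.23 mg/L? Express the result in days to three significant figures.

2.70 d

t = ln(C₀/C)/k = ln(0.91/0.23)/0.51 = 1.375/0.51 = 2.697 d.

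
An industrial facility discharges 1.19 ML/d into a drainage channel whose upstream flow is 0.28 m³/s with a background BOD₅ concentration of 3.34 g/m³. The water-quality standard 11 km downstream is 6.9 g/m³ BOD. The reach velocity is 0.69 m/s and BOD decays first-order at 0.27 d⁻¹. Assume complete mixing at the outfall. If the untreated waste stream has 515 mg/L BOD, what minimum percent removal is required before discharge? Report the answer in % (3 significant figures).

1.19 ML/d = 0.01377 m³/s.
Travel time to the compliance point: t = 1.1e+04/0.69 = 1.594e+04 s = 0.1845 d; decay factor exp(−0.27·0.1845) = 0.9514.
So the concentration just after mixing may be at most 6.9/0.9514 = 7.252 mg/L.
Mass balance: 7.252·0.2938 = 0.01377·Cₑ + 0.28·3.34.
Cₑ = (2.131 − 0.9352) / 0.01377 = 86.79 mg/L.
Required removal = 1 − 86.79/515 = 83.15 %.

83.1 %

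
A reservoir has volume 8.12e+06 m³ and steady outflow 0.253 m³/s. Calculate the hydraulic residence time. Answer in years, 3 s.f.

1.02 yr

Q = 0.253 m³/s × 3.156e+07 s/yr = 7.984e+06 m³/yr.
Hydraulic residence time τ = V/Q = 8.12e+06/7.984e+06 = 1.017 yr.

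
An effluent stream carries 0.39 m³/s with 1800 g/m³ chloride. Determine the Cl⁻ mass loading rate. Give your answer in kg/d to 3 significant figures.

60700 kg/d

Mass flux = Q·C = 0.39 m³/s × 1800 g/m³ = 702 g/s.
= 702 g/s × 86.4 = 6.065e+04 kg/d.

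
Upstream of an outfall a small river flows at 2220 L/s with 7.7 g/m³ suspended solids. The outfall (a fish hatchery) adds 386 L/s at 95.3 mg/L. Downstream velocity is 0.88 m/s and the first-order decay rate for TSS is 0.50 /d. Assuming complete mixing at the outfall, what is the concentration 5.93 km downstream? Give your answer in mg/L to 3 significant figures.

386 L/s = 0.386 m³/s.
2220 L/s = 2.22 m³/s.
After complete mixing, C₀ = (0.386·95.3 + 2.22·7.7) / 2.606 = 20.68 mg/L.
Travel time t = 5930 m / 0.88 m/s = 6739 s = 0.07799 d.
C = 20.68·exp(−0.50·0.07799) = 20.68·0.9618 = 19.88 mg/L.

19.9 mg/L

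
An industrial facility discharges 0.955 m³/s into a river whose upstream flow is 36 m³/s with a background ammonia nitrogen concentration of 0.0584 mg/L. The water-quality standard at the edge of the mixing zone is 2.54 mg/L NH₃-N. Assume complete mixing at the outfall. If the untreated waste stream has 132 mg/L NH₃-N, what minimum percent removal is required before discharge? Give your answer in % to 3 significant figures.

27.2 %

Mass balance: 2.54·36.95 = 0.955·Cₑ + 36·0.0584.
Cₑ = (93.87 − 2.102) / 0.955 = 96.09 mg/L.
Required removal = 1 − 96.09/132 = 27.21 %.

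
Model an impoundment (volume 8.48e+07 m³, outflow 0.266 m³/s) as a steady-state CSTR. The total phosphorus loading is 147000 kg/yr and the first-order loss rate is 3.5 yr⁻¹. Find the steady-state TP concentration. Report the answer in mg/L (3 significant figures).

0.482 mg/L

Outflow Q = 0.266 m³/s × 3.156e+07 s/yr = 8.394e+06 m³/yr.
Steady-state CSTR mass balance: W = Q·C + k·V·C, so C = W/(Q + kV).
Q + kV = 8.394e+06 + 3.5·8.48e+07 = 3.052e+08 m³/yr.
C = 147000/3.052e+08 = 0.0004817 kg/m³ = 0.4817 mg/L.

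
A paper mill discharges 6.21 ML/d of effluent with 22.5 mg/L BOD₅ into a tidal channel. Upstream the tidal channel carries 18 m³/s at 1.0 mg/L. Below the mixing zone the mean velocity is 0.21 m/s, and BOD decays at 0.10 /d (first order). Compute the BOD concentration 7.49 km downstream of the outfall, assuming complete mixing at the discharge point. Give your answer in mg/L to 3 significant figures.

1.04 mg/L

6.21 ML/d = 0.07187 m³/s.
After complete mixing, C₀ = (0.07187·22.5 + 18·1) / 18.07 = 1.086 mg/L.
Travel time t = 7490 m / 0.21 m/s = 3.567e+04 s = 0.4128 d.
C = 1.086·exp(−0.10·0.4128) = 1.086·0.9596 = 1.042 mg/L.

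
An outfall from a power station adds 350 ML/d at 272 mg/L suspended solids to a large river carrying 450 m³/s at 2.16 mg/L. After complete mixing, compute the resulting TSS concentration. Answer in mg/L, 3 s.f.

4.57 mg/L

350 ML/d = 4.051 m³/s.
By mass balance at complete mixing, C = (4.051·272 + 450·2.16) / (4.051 + 450) = 2074/454.1 = 4.567 mg/L.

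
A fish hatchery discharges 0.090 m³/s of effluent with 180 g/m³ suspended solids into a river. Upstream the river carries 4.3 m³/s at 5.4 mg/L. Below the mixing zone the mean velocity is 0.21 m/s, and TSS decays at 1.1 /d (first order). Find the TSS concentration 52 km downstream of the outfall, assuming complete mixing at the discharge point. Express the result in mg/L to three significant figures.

0.384 mg/L

After complete mixing, C₀ = (0.09·180 + 4.3·5.4) / 4.39 = 8.979 mg/L.
Travel time t = 5.2e+04 m / 0.21 m/s = 2.476e+05 s = 2.866 d.
C = 8.979·exp(−1.1·2.866) = 8.979·0.04274 = 0.3838 mg/L.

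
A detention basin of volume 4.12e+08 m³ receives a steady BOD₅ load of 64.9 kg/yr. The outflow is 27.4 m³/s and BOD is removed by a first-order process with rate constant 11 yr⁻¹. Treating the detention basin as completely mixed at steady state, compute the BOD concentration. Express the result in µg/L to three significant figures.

0.0120 µg/L

Outflow Q = 27.4 m³/s × 3.156e+07 s/yr = 8.647e+08 m³/yr.
Steady-state CSTR mass balance: W = Q·C + k·V·C, so C = W/(Q + kV).
Q + kV = 8.647e+08 + 11·4.12e+08 = 5.397e+09 m³/yr.
C = 64.9/5.397e+09 = 1.203e-08 kg/m³ = 1.203e-05 mg/L = 0.01203 µg/L.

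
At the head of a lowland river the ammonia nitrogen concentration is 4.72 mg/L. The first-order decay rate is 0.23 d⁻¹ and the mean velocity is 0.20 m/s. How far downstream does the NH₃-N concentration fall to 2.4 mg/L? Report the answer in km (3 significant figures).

50.8 km

From C = C₀·e^(−kt), t = ln(C₀/C)/k = ln(4.72/2.4)/0.23 = 0.6763/0.23 = 2.941 d.
Distance = v·t = 0.20 m/s × 2.541e+05 s = 5.081e+04 m = 50.81 km.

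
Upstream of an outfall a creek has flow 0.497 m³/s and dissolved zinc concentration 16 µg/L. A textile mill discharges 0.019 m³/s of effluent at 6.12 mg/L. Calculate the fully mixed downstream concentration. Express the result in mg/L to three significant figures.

16 µg/L = 0.016 mg/L.
By mass balance at complete mixing, C = (0.019·6.12 + 0.497·0.016) / (0.019 + 0.497) = 0.1242/0.516 = 0.2408 mg/L.

0.241 mg/L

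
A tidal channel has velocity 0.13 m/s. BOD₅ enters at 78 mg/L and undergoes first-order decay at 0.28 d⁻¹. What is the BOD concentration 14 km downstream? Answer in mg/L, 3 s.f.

55.0 mg/L

Travel time t = 14 km / 0.13 m/s = 1.4e+04/0.13 = 1.077e+05 s = 1.246 d.
First-order decay: C = 78·exp(−0.28·1.246) = 78·0.7054 = 55.02 mg/L.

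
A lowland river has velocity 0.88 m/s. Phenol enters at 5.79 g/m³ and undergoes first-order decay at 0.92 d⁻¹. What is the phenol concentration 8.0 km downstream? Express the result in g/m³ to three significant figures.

Travel time t = 8.0 km / 0.88 m/s = 8000/0.88 = 9091 s = 0.1052 d.
First-order decay: C = 5.79·exp(−0.92·0.1052) = 5.79·0.9077 = 5.256 g/m³.

5.26 g/m³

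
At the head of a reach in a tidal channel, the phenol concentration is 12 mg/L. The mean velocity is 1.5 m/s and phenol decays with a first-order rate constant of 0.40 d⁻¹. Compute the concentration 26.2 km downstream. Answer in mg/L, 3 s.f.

Travel time t = 26.2 km / 1.5 m/s = 2.62e+04/1.5 = 1.747e+04 s = 0.2022 d.
First-order decay: C = 12·exp(−0.40·0.2022) = 12·0.9223 = 11.07 mg/L.

11.1 mg/L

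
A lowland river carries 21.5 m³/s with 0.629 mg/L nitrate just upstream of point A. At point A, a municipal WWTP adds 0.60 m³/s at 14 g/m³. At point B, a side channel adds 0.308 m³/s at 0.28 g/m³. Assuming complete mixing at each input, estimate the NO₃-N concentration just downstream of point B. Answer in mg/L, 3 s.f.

0.982 mg/L

After input A: C = (21.5·0.629 + 0.6·14) / 22.1 = 0.992 mg/L.
After input B: C = (22.1·0.992 + 0.308·0.28) / 22.41 = 0.9822 mg/L.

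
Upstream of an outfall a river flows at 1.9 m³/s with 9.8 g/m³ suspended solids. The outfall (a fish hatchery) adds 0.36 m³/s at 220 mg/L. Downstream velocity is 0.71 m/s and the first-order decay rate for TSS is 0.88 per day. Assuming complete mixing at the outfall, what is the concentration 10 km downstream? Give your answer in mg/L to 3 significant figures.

After complete mixing, C₀ = (0.36·220 + 1.9·9.8) / 2.26 = 43.28 mg/L.
Travel time t = 1e+04 m / 0.71 m/s = 1.408e+04 s = 0.163 d.
C = 43.28·exp(−0.88·0.163) = 43.28·0.8664 = 37.5 mg/L.

37.5 mg/L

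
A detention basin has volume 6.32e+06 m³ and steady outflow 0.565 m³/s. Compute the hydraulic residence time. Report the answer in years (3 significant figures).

Q = 0.565 m³/s × 3.156e+07 s/yr = 1.783e+07 m³/yr.
Hydraulic residence time τ = V/Q = 6.32e+06/1.783e+07 = 0.3545 yr.

0.354 yr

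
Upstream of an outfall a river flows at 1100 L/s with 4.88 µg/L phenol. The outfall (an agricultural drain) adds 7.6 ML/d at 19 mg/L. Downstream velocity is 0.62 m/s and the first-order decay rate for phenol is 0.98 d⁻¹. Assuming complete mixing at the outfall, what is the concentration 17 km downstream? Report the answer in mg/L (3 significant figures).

7.6 ML/d = 0.08796 m³/s.
1100 L/s = 1.1 m³/s.
4.88 µg/L = 0.00488 mg/L.
After complete mixing, C₀ = (0.08796·19 + 1.1·0.00488) / 1.188 = 1.411 mg/L.
Travel time t = 1.7e+04 m / 0.62 m/s = 2.742e+04 s = 0.3174 d.
C = 1.411·exp(−0.98·0.3174) = 1.411·0.7327 = 1.034 mg/L.

1.03 mg/L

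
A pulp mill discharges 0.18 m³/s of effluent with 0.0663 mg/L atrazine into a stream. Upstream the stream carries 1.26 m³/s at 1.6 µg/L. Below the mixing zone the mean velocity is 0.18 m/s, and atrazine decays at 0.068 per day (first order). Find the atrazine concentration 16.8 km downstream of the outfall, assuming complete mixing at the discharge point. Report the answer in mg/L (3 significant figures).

1.6 µg/L = 0.0016 mg/L.
After complete mixing, C₀ = (0.18·0.0663 + 1.26·0.0016) / 1.44 = 0.009687 mg/L.
Travel time t = 1.68e+04 m / 0.18 m/s = 9.333e+04 s = 1.08 d.
C = 0.009687·exp(−0.068·1.08) = 0.009687·0.9292 = 0.009001 mg/L.

0.00900 mg/L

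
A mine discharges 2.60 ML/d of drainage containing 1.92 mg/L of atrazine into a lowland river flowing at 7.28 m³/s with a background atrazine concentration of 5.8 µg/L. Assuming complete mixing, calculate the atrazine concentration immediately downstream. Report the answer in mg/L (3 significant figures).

2.60 ML/d = 0.03009 m³/s.
5.8 µg/L = 0.0058 mg/L.
By mass balance at complete mixing, C = (0.03009·1.92 + 7.28·0.0058) / (0.03009 + 7.28) = 0.1/7.31 = 0.01368 mg/L.

0.0137 mg/L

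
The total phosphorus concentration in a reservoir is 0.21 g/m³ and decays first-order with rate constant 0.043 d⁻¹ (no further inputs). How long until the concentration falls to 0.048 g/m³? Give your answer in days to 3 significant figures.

34.3 d

t = ln(C₀/C)/k = ln(0.21/0.048)/0.043 = 1.476/0.043 = 34.32 d.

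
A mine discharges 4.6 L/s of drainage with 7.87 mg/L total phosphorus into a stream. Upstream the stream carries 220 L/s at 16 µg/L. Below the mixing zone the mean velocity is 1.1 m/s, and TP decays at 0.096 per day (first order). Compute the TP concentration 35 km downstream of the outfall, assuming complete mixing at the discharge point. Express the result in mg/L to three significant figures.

0.171 mg/L

4.6 L/s = 0.0046 m³/s.
220 L/s = 0.22 m³/s.
16 µg/L = 0.016 mg/L.
After complete mixing, C₀ = (0.0046·7.87 + 0.22·0.016) / 0.2246 = 0.1769 mg/L.
Travel time t = 3.5e+04 m / 1.1 m/s = 3.182e+04 s = 0.3683 d.
C = 0.1769·exp(−0.096·0.3683) = 0.1769·0.9653 = 0.1707 mg/L.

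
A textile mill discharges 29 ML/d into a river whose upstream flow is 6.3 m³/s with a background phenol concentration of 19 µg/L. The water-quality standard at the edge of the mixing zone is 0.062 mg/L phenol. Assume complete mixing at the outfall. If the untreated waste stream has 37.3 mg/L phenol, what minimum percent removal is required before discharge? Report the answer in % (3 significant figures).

97.7 %

29 ML/d = 0.3356 m³/s.
19 µg/L = 0.019 mg/L.
Mass balance: 0.062·6.636 = 0.3356·Cₑ + 6.3·0.019.
Cₑ = (0.4114 − 0.1197) / 0.3356 = 0.8691 mg/L.
Required removal = 1 − 0.8691/37.3 = 97.67 %.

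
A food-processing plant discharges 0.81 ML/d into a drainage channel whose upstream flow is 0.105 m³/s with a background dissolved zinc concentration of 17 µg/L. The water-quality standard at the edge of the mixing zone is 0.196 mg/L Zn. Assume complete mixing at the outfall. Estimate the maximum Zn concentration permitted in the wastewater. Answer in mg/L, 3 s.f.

0.81 ML/d = 0.009375 m³/s.
17 µg/L = 0.017 mg/L.
Mass balance: 0.196·0.1144 = 0.009375·Cₑ + 0.105·0.017.
Cₑ = (0.02242 − 0.001785) / 0.009375 = 2.201 mg/L.

2.20 mg/L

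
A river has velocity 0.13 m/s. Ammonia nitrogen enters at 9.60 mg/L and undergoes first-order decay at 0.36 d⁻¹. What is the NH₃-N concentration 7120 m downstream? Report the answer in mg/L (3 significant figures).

Travel time t = 7120 m / 0.13 m/s = 7120/0.13 = 5.477e+04 s = 0.6339 d.
First-order decay: C = 9.60·exp(−0.36·0.6339) = 9.60·0.796 = 7.641 mg/L.

7.64 mg/L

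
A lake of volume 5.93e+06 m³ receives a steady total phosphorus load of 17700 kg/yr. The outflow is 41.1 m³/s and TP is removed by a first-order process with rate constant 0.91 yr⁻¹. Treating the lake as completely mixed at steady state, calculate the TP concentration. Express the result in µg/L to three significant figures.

13.6 µg/L

Outflow Q = 41.1 m³/s × 3.156e+07 s/yr = 1.297e+09 m³/yr.
Steady-state CSTR mass balance: W = Q·C + k·V·C, so C = W/(Q + kV).
Q + kV = 1.297e+09 + 0.91·5.93e+06 = 1.302e+09 m³/yr.
C = 17700/1.302e+09 = 1.359e-05 kg/m³ = 0.01359 mg/L = 13.59 µg/L.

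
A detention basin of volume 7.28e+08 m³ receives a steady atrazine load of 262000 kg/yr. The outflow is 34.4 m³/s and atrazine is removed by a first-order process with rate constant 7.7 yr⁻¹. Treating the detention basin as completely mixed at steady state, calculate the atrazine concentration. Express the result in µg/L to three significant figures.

39.2 µg/L

Outflow Q = 34.4 m³/s × 3.156e+07 s/yr = 1.086e+09 m³/yr.
Steady-state CSTR mass balance: W = Q·C + k·V·C, so C = W/(Q + kV).
Q + kV = 1.086e+09 + 7.7·7.28e+08 = 6.691e+09 m³/yr.
C = 262000/6.691e+09 = 3.916e-05 kg/m³ = 0.03916 mg/L = 39.16 µg/L.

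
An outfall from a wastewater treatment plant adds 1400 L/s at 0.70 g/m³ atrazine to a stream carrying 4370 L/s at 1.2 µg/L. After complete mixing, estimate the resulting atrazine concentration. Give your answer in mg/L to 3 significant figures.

0.171 mg/L

1400 L/s = 1.4 m³/s.
4370 L/s = 4.37 m³/s.
1.2 µg/L = 0.0012 mg/L.
Conservation of mass across the mixing zone: C = (1.4·0.7 + 4.37·0.0012) / (1.4 + 4.37) = 0.9852/5.77 = 0.1708 mg/L.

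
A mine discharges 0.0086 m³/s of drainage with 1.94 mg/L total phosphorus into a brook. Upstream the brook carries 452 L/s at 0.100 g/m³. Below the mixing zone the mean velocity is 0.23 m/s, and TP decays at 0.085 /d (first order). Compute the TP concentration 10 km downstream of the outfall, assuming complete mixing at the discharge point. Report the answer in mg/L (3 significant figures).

452 L/s = 0.452 m³/s.
After complete mixing, C₀ = (0.0086·1.94 + 0.452·0.1) / 0.4606 = 0.1344 mg/L.
Travel time t = 1e+04 m / 0.23 m/s = 4.348e+04 s = 0.5032 d.
C = 0.1344·exp(−0.085·0.5032) = 0.1344·0.9581 = 0.1287 mg/L.

0.129 mg/L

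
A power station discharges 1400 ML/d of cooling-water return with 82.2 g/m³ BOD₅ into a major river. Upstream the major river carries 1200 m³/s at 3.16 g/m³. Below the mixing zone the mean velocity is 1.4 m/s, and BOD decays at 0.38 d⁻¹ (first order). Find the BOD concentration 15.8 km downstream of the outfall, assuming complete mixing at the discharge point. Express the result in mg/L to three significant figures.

4.01 mg/L

1400 ML/d = 16.2 m³/s.
After complete mixing, C₀ = (16.2·82.2 + 1200·3.16) / 1216 = 4.213 mg/L.
Travel time t = 1.58e+04 m / 1.4 m/s = 1.129e+04 s = 0.1306 d.
C = 4.213·exp(−0.38·0.1306) = 4.213·0.9516 = 4.009 mg/L.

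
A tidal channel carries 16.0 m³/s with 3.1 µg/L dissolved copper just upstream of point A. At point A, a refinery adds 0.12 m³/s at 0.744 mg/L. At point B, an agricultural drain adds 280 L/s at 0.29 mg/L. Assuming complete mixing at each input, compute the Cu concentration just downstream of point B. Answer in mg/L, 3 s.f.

0.0134 mg/L

3.1 µg/L = 0.0031 mg/L.
After input A: C = (16·0.0031 + 0.12·0.744) / 16.12 = 0.008615 mg/L.
280 L/s = 0.28 m³/s.
After input B: C = (16.12·0.008615 + 0.28·0.29) / 16.4 = 0.01342 mg/L.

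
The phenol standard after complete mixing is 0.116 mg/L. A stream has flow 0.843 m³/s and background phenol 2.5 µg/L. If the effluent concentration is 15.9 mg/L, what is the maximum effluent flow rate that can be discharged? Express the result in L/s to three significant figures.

6.06 L/s

2.5 µg/L = 0.0025 mg/L.
Mass balance at complete mixing: C_std·(Q_w + Q_r) = Q_w·C_e + Q_r·C_b.
Rearranging, Q_w = Q_r·(C_std − C_b)/(C_e − C_std) = 0.843·(0.116 − 0.0025) / (15.9 − 0.116) = 0.006062 m³/s.
= 6.062 L/s.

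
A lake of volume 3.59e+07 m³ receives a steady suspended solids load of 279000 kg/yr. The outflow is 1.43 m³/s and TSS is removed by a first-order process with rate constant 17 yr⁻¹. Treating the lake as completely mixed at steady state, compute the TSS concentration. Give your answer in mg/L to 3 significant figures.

Outflow Q = 1.43 m³/s × 3.156e+07 s/yr = 4.513e+07 m³/yr.
Steady-state CSTR mass balance: W = Q·C + k·V·C, so C = W/(Q + kV).
Q + kV = 4.513e+07 + 17·3.59e+07 = 6.554e+08 m³/yr.
C = 279000/6.554e+08 = 0.0004257 kg/m³ = 0.4257 mg/L.

0.426 mg/L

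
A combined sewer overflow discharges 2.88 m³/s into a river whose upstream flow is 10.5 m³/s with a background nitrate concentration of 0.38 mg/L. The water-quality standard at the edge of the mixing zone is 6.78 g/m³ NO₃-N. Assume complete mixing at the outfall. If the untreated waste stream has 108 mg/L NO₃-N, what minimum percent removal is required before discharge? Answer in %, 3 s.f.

72.1 %

Mass balance: 6.78·13.38 = 2.88·Cₑ + 10.5·0.38.
Cₑ = (90.72 − 3.99) / 2.88 = 30.11 mg/L.
Required removal = 1 − 30.11/108 = 72.12 %.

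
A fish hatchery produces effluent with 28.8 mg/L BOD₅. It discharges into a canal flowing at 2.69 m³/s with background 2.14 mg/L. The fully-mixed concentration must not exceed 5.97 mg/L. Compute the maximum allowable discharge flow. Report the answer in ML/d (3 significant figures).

39.0 ML/d

Mass balance at complete mixing: C_std·(Q_w + Q_r) = Q_w·C_e + Q_r·C_b.
Rearranging, Q_w = Q_r·(C_std − C_b)/(C_e − C_std) = 2.69·(5.97 − 2.14) / (28.8 − 5.97) = 0.4513 m³/s.
= 38.99 ML/d.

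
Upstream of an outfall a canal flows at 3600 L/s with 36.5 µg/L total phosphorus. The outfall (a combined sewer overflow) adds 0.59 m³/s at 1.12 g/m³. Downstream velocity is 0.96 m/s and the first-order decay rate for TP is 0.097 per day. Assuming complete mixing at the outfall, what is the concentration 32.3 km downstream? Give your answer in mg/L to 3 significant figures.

0.182 mg/L

3600 L/s = 3.6 m³/s.
36.5 µg/L = 0.0365 mg/L.
After complete mixing, C₀ = (0.59·1.12 + 3.6·0.0365) / 4.19 = 0.1891 mg/L.
Travel time t = 3.23e+04 m / 0.96 m/s = 3.365e+04 s = 0.3894 d.
C = 0.1891·exp(−0.097·0.3894) = 0.1891·0.9629 = 0.1821 mg/L.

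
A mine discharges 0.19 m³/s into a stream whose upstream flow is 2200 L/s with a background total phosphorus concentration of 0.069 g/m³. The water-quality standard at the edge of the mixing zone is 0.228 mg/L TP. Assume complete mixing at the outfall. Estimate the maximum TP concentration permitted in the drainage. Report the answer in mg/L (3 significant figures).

2200 L/s = 2.2 m³/s.
Mass balance: 0.228·2.39 = 0.19·Cₑ + 2.2·0.069.
Cₑ = (0.5449 − 0.1518) / 0.19 = 2.069 mg/L.

2.07 mg/L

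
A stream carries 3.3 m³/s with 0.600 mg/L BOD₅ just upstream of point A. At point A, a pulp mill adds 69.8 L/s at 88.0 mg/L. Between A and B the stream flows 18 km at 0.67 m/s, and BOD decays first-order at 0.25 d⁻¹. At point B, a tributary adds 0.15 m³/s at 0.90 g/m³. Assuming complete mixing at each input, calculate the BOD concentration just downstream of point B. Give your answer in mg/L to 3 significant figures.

2.17 mg/L

69.8 L/s = 0.0698 m³/s.
After input A: C = (3.3·0.6 + 0.0698·88) / 3.37 = 2.41 mg/L.
Over the 18 km reach to input B (t = 2.687e+04 s = 0.3109 d), decay gives C = 2.41·exp(−0.25·0.3109) = 2.23 mg/L.
After input B: C = (3.37·2.23 + 0.15·0.9) / 3.52 = 2.173 mg/L.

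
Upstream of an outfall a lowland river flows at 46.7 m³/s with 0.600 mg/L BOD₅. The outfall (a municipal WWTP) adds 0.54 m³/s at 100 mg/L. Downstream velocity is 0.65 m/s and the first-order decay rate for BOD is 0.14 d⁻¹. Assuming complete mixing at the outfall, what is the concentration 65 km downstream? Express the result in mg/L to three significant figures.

1.48 mg/L

After complete mixing, C₀ = (0.54·100 + 46.7·0.6) / 47.24 = 1.736 mg/L.
Travel time t = 6.5e+04 m / 0.65 m/s = 1e+05 s = 1.157 d.
C = 1.736·exp(−0.14·1.157) = 1.736·0.8504 = 1.477 mg/L.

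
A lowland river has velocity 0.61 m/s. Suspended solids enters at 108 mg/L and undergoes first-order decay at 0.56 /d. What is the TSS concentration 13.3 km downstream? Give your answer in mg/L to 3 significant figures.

Travel time t = 13.3 km / 0.61 m/s = 1.33e+04/0.61 = 2.18e+04 s = 0.2524 d.
First-order decay: C = 108·exp(−0.56·0.2524) = 108·0.8682 = 93.77 mg/L.

93.8 mg/L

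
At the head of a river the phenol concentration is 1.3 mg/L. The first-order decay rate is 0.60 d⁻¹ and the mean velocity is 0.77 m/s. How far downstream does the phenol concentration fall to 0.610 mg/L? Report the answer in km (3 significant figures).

83.9 km

From C = C₀·e^(−kt), t = ln(C₀/C)/k = ln(1.3/0.610)/0.60 = 0.7567/0.60 = 1.261 d.
Distance = v·t = 0.77 m/s × 1.09e+05 s = 8.39e+04 m = 83.9 km.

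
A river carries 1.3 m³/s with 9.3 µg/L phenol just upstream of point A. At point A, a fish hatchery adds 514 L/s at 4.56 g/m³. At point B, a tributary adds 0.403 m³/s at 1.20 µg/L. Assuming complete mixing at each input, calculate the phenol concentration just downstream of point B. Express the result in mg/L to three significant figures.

9.3 µg/L = 0.0093 mg/L.
514 L/s = 0.514 m³/s.
After input A: C = (1.3·0.0093 + 0.514·4.56) / 1.814 = 1.299 mg/L.
1.20 µg/L = 0.0012 mg/L.
After input B: C = (1.814·1.299 + 0.403·0.0012) / 2.217 = 1.063 mg/L.

1.06 mg/L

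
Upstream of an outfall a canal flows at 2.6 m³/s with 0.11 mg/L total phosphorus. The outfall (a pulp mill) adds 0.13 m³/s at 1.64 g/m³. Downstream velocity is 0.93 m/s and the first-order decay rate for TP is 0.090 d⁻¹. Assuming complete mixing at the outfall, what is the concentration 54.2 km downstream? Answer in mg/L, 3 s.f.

0.172 mg/L

After complete mixing, C₀ = (0.13·1.64 + 2.6·0.11) / 2.73 = 0.1829 mg/L.
Travel time t = 5.42e+04 m / 0.93 m/s = 5.828e+04 s = 0.6745 d.
C = 0.1829·exp(−0.090·0.6745) = 0.1829·0.9411 = 0.1721 mg/L.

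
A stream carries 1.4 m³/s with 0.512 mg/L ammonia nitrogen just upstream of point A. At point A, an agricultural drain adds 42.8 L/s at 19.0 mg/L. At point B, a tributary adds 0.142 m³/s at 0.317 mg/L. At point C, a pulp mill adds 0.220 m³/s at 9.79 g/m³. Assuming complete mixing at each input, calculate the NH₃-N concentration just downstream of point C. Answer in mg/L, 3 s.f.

2.07 mg/L

42.8 L/s = 0.0428 m³/s.
After input A: C = (1.4·0.512 + 0.0428·19) / 1.443 = 1.06 mg/L.
After input B: C = (1.443·1.06 + 0.142·0.317) / 1.585 = 0.9938 mg/L.
After input C: C = (1.585·0.9938 + 0.22·9.79) / 1.805 = 2.066 mg/L.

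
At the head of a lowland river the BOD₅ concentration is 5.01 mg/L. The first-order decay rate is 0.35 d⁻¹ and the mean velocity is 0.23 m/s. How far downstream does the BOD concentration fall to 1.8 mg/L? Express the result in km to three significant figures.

From C = C₀·e^(−kt), t = ln(C₀/C)/k = ln(5.01/1.8)/0.35 = 1.024/0.35 = 2.925 d.
Distance = v·t = 0.23 m/s × 2.527e+05 s = 5.812e+04 m = 58.12 km.

58.1 km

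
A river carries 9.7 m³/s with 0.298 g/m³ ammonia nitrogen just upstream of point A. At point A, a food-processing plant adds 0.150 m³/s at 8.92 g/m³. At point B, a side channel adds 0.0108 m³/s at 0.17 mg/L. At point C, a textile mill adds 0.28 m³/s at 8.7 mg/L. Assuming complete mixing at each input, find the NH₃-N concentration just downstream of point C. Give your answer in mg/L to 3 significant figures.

After input A: C = (9.7·0.298 + 0.15·8.92) / 9.85 = 0.4293 mg/L.
After input B: C = (9.85·0.4293 + 0.0108·0.17) / 9.861 = 0.429 mg/L.
After input C: C = (9.861·0.429 + 0.28·8.7) / 10.14 = 0.6574 mg/L.

0.657 mg/L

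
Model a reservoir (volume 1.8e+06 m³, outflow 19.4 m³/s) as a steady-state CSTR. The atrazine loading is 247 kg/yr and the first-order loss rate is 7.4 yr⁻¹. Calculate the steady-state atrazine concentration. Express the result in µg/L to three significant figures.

0.395 µg/L

Outflow Q = 19.4 m³/s × 3.156e+07 s/yr = 6.122e+08 m³/yr.
Steady-state CSTR mass balance: W = Q·C + k·V·C, so C = W/(Q + kV).
Q + kV = 6.122e+08 + 7.4·1.8e+06 = 6.255e+08 m³/yr.
C = 247/6.255e+08 = 3.949e-07 kg/m³ = 0.0003949 mg/L = 0.3949 µg/L.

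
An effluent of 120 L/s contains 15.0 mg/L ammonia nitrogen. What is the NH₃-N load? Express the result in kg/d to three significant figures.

120 L/s = 0.12 m³/s.
Mass flux = Q·C = 0.12 m³/s × 15 g/m³ = 1.8 g/s.
= 1.8 g/s × 86.4 = 155.5 kg/d.

156 kg/d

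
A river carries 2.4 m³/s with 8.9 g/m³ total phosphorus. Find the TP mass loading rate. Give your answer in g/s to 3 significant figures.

Mass flux = Q·C = 2.4 m³/s × 8.9 g/m³ = 21.36 g/s.

21.4 g/s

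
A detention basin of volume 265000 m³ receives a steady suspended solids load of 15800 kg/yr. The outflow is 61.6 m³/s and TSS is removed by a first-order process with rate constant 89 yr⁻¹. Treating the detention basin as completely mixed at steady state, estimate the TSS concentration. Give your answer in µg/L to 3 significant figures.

Outflow Q = 61.6 m³/s × 3.156e+07 s/yr = 1.944e+09 m³/yr.
Steady-state CSTR mass balance: W = Q·C + k·V·C, so C = W/(Q + kV).
Q + kV = 1.944e+09 + 89·265000 = 1.968e+09 m³/yr.
C = 15800/1.968e+09 = 8.03e-06 kg/m³ = 0.00803 mg/L = 8.03 µg/L.

8.03 µg/L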